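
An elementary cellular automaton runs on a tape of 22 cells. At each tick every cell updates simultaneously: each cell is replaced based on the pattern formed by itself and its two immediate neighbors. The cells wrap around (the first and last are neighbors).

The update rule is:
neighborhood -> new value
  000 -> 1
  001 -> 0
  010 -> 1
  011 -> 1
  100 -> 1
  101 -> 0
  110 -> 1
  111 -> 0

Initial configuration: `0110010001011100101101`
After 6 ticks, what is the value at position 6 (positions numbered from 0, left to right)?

0

0111011101010110101101
0101010101010110101101
0101010101010110101101  (fixed point — unchanged through tick 6)
position 6 holds 0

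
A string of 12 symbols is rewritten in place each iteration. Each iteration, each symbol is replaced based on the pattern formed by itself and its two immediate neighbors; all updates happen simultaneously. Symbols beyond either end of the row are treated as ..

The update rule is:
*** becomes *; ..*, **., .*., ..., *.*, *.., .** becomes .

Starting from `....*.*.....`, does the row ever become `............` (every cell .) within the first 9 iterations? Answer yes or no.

iteration 1: ............
all cells are . at iteration 1

yes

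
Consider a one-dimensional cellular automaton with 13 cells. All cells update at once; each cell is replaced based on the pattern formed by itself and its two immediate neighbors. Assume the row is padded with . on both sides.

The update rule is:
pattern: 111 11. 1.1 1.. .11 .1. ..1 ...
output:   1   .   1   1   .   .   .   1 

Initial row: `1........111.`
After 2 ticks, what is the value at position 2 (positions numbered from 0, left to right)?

1

tick 1: .1111111..1.1
tick 2: ..11111.1..1.
position 2 holds 1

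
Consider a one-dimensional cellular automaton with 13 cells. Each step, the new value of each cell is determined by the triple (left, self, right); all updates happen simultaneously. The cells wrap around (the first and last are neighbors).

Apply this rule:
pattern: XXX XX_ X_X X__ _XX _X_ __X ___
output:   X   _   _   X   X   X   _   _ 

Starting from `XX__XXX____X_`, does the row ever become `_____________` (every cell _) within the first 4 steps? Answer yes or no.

step 1: X_X_XX_X___X_
step 2: X_X_X__XX__X_
step 3: X_X_XX_X_X_X_
step 4: X_X_X__X_X_X_
step 4 is X_X_X__X_X_X_, still not uniform _

no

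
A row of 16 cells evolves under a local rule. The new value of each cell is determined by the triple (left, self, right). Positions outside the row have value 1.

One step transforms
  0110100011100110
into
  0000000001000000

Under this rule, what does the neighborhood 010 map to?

0

At position 4 the neighborhood is 010; the next row has 0 there.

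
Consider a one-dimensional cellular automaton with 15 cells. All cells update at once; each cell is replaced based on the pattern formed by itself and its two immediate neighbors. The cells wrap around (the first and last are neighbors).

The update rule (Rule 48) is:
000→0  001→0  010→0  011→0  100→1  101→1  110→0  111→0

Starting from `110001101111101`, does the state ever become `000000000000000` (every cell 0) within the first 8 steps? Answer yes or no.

no

001000010000010
000100001000001
100010000100000
010001000010000
001000100001000
000100010000100
000010001000010
000001000100001
step 8 is 000001000100001, still not uniform 0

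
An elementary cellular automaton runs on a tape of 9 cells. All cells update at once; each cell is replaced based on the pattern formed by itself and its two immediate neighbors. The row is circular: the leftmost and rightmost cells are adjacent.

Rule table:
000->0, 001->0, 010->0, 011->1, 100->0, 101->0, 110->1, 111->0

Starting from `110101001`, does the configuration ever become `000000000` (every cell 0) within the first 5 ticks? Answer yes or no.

yes

tick 1: 010000001
tick 2: 000000000
all cells are 0 at tick 2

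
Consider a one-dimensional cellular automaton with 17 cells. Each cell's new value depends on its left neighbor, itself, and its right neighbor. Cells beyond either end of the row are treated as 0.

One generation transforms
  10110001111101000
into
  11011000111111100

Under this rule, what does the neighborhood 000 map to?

At position 5 the neighborhood is 000; the next row has 0 there.

0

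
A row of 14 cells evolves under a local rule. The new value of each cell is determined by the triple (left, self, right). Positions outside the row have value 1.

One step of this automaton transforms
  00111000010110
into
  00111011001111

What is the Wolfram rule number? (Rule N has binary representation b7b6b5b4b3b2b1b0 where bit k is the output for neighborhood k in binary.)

position 3: 111 → 1  (bit 7 = 1)
position 4: 110 → 1  (bit 6 = 1)
position 10: 101 → 1  (bit 5 = 1)
position 0: 100 → 0  (bit 4 = 0)
position 2: 011 → 1  (bit 3 = 1)
position 9: 010 → 0  (bit 2 = 0)
position 1: 001 → 0  (bit 1 = 0)
position 6: 000 → 1  (bit 0 = 1)
bits b7..b0 = 11101001 = 233

233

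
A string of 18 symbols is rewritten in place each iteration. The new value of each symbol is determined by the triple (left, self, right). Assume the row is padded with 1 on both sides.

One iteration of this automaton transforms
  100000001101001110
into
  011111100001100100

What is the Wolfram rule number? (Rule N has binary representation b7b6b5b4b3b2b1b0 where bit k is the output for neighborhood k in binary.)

149

position 15: 111 → 1  (bit 7 = 1)
position 0: 110 → 0  (bit 6 = 0)
position 10: 101 → 0  (bit 5 = 0)
position 1: 100 → 1  (bit 4 = 1)
position 8: 011 → 0  (bit 3 = 0)
position 11: 010 → 1  (bit 2 = 1)
position 7: 001 → 0  (bit 1 = 0)
position 2: 000 → 1  (bit 0 = 1)
bits b7..b0 = 10010101 = 149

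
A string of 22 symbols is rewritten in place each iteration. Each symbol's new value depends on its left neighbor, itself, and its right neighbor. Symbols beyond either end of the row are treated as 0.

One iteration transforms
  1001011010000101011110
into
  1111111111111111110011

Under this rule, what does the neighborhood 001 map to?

At position 2 the neighborhood is 001; the next row has 1 there.

1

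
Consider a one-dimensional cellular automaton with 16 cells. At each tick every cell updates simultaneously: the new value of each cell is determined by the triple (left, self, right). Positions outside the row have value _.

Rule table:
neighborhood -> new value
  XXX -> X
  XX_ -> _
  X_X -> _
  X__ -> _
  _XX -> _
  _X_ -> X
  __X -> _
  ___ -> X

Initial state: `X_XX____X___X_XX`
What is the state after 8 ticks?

X_XX____X_X_X_XX

X____XX_X_X_X___
X_XX____X_X_X_XX
X____XX_X_X_X___  (repeats tick 1; period 2)
tick 8: X_XX____X_X_X_XX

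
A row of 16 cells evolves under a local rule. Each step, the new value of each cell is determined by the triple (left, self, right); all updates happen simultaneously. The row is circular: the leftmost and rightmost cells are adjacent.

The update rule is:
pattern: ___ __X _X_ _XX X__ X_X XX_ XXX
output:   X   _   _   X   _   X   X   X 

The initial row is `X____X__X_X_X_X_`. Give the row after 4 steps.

_XXXXXXX_X__X___

__XX_____X_X_X_X
__XX_XXX__X_X_X_
X_XXXXXX___X_X__
_XXXXXXX_X__X___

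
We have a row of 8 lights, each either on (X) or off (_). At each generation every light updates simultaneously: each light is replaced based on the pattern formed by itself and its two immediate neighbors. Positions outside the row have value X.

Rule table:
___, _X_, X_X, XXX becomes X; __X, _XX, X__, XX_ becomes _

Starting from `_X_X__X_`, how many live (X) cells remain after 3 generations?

4

XXXX__XX
XXX____X
XX__XX__
count of X: 4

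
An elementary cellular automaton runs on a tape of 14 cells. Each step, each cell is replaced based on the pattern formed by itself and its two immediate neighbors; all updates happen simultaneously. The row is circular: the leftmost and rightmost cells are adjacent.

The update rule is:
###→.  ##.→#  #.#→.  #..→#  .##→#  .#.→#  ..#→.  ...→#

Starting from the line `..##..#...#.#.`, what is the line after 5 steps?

#.#.#.#.#.#.#.

#.###.###.#.##
#.#.#.#.#.#.#.
#.#.#.#.#.#.#.  (fixed point — unchanged through step 5)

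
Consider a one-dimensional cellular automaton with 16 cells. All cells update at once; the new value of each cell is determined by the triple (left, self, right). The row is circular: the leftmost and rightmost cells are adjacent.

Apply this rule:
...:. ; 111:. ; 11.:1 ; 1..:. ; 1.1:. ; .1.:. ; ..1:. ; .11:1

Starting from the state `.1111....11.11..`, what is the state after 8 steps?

.........11.11..

.1..1....11.11..
.........11.11..
.........11.11..  (fixed point — unchanged through step 8)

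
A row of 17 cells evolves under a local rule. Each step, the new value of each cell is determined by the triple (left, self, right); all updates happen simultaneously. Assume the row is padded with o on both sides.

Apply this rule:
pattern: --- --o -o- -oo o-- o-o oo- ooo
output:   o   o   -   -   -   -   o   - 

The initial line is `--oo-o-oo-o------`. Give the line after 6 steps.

---o-ooo---------

step 1: -o-o----o---ooooo
step 2: -----ooo--oo-----
step 3: -oooo--o-o-o-oooo
step 4: ----o-o----------
step 5: -ooo----ooooooooo
step 6: ---o-ooo---------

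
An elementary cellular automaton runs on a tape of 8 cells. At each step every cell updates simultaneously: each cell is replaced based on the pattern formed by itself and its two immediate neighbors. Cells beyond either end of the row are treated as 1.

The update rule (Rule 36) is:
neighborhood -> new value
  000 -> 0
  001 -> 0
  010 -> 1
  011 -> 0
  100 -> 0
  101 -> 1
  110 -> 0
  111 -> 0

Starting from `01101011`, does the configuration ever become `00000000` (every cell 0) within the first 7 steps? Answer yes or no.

yes

10011100
00000000
all cells are 0 at step 2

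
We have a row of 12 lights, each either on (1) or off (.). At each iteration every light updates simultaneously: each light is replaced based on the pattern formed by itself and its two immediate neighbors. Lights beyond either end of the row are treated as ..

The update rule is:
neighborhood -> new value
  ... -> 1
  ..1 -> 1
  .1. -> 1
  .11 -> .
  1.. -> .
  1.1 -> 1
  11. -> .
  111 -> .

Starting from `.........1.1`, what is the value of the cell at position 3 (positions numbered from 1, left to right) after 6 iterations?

111111111111
............
111111111111  (repeats iteration 1; period 2)
iteration 6: ............
position 3 holds .

.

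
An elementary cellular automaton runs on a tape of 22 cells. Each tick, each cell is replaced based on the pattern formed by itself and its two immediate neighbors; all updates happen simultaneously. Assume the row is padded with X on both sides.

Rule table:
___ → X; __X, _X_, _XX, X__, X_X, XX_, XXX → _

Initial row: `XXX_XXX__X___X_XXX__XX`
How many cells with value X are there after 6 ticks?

tick 1: ___________X__________
tick 2: _XXXXXXXXX___XXXXXXXX_
tick 3: ___________X__________  (repeats tick 1; period 2)
tick 6: _XXXXXXXXX___XXXXXXXX_
count of X: 17

17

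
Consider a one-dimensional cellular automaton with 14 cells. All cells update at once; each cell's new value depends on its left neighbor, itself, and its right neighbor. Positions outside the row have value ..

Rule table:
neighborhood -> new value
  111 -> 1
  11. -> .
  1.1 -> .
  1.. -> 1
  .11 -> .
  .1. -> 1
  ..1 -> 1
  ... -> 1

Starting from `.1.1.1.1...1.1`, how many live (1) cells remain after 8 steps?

11.1.1.11111.1
...1.1..111..1
1111.111.1.111
.11...1..1..1.
1..11111111111
111.111111111.
.1...1111111.1
11111.11111..1
count of 1: 11

11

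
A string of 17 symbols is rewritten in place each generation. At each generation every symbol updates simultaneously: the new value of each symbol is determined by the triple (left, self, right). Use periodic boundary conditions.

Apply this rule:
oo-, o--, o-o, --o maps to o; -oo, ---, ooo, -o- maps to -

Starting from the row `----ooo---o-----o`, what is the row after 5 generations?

generation 1: o--o--oo-o-o---o-
generation 2: -oo-oo-oo-o-o-o-o
generation 3: o-oo-oo-oo-o-o-o-
generation 4: -o-oo-oo-oo-o-o-o
generation 5: o-o-oo-oo-oo-o-o-

o-o-oo-oo-oo-o-o-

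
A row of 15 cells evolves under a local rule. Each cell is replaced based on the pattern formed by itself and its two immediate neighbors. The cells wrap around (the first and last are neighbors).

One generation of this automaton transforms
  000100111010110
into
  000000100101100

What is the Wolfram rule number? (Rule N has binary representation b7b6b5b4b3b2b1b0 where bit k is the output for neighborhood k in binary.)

position 7: 111 → 0  (bit 7 = 0)
position 8: 110 → 0  (bit 6 = 0)
position 9: 101 → 1  (bit 5 = 1)
position 4: 100 → 0  (bit 4 = 0)
position 6: 011 → 1  (bit 3 = 1)
position 3: 010 → 0  (bit 2 = 0)
position 2: 001 → 0  (bit 1 = 0)
position 0: 000 → 0  (bit 0 = 0)
bits b7..b0 = 00101000 = 40

40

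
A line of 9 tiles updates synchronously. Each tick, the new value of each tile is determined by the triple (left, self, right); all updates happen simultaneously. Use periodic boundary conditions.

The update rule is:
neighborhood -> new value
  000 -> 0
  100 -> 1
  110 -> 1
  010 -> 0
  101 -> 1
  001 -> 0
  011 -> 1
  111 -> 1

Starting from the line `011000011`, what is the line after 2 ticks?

111100011
111110011

111110011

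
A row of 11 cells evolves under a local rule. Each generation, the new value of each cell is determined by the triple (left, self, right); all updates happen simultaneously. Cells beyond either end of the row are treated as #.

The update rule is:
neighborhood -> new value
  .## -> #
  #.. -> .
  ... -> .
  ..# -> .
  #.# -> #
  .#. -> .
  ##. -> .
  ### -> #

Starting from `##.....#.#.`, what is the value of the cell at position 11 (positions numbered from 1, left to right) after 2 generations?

#

generation 1: #.......#.#
generation 2: .........##
position 11 holds #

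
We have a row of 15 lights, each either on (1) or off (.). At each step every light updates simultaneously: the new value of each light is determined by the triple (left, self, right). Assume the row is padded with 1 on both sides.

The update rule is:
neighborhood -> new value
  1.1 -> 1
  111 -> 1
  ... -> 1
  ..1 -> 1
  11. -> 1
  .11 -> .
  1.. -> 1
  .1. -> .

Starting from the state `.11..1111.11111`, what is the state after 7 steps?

step 1: 1.111.1111.1111
step 2: 11.111.1111.111
step 3: 111.111.1111.11
step 4: 1111.111.1111.1
step 5: 11111.111.1111.
step 6: 111111.111.1111
step 7: 1111111.111.111

1111111.111.111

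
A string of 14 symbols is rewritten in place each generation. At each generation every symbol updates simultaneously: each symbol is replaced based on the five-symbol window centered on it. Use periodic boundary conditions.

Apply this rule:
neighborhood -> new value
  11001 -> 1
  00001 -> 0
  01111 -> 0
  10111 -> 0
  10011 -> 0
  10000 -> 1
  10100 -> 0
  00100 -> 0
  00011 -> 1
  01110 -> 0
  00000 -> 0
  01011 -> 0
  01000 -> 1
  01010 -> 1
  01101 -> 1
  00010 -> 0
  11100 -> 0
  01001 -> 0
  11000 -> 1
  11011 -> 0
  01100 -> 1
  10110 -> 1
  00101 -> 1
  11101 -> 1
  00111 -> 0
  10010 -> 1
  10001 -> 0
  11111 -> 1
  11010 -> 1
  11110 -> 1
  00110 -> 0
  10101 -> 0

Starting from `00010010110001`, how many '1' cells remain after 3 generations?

7

10000110111000
01101010000100
10110101100010
count of 1: 7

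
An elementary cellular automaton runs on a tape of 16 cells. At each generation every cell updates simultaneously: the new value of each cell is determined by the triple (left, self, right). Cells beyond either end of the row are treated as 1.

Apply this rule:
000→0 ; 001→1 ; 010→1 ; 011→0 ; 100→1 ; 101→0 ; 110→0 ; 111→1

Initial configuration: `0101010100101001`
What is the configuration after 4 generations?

0101001011100111

0101010111101110
0101010011000100
0101011100101111
0101001011100111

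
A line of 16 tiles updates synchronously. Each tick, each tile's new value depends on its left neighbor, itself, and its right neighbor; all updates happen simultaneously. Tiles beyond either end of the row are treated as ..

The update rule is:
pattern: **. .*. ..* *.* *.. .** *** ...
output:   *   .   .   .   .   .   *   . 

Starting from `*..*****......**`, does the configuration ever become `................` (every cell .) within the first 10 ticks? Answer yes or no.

....****.......*
.....***........
......**........
.......*........
................
all cells are . at tick 5

yes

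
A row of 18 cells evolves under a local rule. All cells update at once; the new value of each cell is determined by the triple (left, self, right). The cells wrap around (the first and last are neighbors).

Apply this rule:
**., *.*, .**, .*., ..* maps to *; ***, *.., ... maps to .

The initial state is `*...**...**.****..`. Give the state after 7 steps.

*....***..**....**

*..***..*****..*.*
*.**.*.**...*.****
*********..****...
*.......*.**..*..*
*......*****.**.**
*.....**...******.
*....***..**....**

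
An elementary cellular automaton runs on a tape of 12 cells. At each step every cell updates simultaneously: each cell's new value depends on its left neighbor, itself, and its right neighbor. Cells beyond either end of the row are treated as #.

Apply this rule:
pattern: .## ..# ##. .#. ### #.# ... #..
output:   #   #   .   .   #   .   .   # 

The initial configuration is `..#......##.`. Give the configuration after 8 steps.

#.#.########

step 1: ##.#....##..
step 2: #...#..##.##
step 3: .#.#.###..##
step 4: .....##.####
step 5: #...##..####
step 6: .#.##.######
step 7: ...#..######
step 8: #.#.########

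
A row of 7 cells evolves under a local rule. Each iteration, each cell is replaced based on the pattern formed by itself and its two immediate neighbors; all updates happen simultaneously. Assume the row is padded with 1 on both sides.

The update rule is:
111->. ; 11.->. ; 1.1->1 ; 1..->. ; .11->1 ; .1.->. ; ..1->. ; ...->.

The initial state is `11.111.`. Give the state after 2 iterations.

iteration 1: ..11..1
iteration 2: ..1...1

..1...1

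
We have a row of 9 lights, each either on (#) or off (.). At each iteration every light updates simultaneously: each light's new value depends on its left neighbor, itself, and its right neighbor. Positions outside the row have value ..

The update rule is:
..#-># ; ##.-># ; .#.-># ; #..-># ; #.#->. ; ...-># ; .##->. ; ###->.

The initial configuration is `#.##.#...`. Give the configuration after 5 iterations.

..#######

#..#.####
####....#
...######
###.....#
..#######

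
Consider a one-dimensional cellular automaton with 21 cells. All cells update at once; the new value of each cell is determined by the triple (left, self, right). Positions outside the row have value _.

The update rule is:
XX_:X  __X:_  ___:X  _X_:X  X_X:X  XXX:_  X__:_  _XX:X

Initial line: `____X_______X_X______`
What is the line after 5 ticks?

tick 1: XXX_X_XXXXX_XXX_XXXXX
tick 2: X_XXXXX___XXX_XXX___X
tick 3: XXX___X_X_X_XXX_X_X_X
tick 4: X_X_X_XXXXXXX_XXXXXXX
tick 5: XXXXXXX_____XXX_____X

XXXXXXX_____XXX_____X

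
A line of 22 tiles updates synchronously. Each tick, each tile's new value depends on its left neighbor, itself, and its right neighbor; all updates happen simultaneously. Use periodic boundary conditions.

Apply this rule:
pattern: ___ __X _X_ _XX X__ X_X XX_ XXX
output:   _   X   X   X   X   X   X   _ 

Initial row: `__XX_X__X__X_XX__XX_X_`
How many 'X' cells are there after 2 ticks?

3

tick 1: _XXXXXXXXXXXXXXXXXXXXX
tick 2: XX___________________X
count of X: 3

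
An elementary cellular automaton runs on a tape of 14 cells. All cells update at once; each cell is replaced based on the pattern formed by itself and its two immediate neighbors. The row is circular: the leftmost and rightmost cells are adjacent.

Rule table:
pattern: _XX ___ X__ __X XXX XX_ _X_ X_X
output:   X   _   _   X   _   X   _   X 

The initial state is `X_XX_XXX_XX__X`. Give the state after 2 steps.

_____XXX__XXX_

XXXXXX_XXXX_XX
_____XXX__XXX_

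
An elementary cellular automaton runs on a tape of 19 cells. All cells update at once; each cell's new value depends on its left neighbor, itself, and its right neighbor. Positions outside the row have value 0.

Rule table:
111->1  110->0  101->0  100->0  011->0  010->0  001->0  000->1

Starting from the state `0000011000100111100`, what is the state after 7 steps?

step 1: 1111000010000011001
step 2: 0110011000111000000
step 3: 0000000010010011111
step 4: 1111111000000001110
step 5: 0111110011111100100
step 6: 0011100001111000001
step 7: 1001001100110011100

1001001100110011100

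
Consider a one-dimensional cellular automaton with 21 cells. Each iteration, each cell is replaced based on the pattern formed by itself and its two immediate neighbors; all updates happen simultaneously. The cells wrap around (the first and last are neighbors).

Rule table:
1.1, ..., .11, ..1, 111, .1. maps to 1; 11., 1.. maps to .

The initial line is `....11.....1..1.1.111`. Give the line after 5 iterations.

.1111..11111.1111111.
1111..11111.1111111..
111..11111.1111111..1
11..11111.1111111..11
1..11111.1111111..111

1..11111.1111111..111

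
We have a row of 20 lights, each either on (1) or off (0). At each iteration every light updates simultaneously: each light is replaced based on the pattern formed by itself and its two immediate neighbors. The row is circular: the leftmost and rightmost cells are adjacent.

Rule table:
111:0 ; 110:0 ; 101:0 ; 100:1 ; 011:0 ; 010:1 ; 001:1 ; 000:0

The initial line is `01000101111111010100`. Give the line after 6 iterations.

11101100000000010110
00000010000000110000
00000111000001001000
00001000100011111100
00011101110100000010
00100000000110000111

00100000000110000111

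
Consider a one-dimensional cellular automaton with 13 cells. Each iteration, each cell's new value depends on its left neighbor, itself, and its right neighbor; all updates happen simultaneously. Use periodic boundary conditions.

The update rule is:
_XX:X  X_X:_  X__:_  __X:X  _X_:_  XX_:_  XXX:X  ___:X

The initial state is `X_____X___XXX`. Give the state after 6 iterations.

X__XXXXX__XXX

__XXXX__XXXXX
_XXXX__XXXXX_
XXXX__XXXXX__
XXX__XXXXX__X
XX__XXXXX__XX
X__XXXXX__XXX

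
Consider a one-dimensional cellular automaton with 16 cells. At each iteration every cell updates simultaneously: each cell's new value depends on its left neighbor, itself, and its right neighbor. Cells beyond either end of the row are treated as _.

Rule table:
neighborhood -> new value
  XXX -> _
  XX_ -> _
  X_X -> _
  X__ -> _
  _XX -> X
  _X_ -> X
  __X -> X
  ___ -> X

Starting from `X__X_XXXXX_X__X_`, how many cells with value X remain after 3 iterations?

7

X_XX_X_____X_XX_
X_X__X_XXXXX_X__
X_X_XX_X_____X_X
count of X: 7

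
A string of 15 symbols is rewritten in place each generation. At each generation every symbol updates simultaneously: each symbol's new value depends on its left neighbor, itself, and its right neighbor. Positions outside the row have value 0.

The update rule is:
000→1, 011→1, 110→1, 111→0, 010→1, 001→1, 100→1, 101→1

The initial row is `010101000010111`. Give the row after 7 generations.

111111111111101
100000000000111
111111111111101  (repeats generation 1; period 2)
generation 7: 111111111111101

111111111111101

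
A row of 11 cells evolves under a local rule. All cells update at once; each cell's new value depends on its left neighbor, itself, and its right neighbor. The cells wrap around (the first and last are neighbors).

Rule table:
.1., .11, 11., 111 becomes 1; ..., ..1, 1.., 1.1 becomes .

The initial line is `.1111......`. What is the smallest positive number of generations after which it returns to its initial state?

1

.1111......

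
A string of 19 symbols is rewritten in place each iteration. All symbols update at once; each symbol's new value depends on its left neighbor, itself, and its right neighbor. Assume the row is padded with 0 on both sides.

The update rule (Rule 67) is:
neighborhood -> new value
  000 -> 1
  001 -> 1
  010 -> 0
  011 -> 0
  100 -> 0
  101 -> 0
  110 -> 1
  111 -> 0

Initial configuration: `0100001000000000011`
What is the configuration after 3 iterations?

1001110011111111101
0010010100000000100
1100100001111111001

1100100001111111001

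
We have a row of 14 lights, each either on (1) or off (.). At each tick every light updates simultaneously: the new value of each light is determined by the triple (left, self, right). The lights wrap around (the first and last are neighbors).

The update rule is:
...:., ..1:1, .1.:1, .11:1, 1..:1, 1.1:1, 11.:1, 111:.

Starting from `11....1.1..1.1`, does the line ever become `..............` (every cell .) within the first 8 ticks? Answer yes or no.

tick 1: .11..111111111
tick 2: 111111.......1
tick 3: .....11.....11
tick 4: 1...1111...111
tick 5: 11.11..11.11..
tick 6: 11111111111111
tick 7: ..............
all cells are . at tick 7

yes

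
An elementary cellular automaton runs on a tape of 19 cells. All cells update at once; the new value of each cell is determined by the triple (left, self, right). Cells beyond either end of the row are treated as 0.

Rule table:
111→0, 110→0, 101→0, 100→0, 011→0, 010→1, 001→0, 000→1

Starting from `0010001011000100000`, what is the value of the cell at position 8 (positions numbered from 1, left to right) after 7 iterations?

iteration 1: 1010101000010101111
iteration 2: 1010101011010100000
iteration 3: 1010101000010101111  (repeats iteration 1; period 2)
iteration 7: 1010101000010101111
position 8 holds 0

0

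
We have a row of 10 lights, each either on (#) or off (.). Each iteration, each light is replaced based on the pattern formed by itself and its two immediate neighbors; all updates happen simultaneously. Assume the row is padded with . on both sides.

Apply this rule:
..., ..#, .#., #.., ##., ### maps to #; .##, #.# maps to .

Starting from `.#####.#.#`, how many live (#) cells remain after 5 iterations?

7

#.####.#.#
#..###.#.#
###.##.#.#
.##..#.#.#
#.####.#.#
count of #: 7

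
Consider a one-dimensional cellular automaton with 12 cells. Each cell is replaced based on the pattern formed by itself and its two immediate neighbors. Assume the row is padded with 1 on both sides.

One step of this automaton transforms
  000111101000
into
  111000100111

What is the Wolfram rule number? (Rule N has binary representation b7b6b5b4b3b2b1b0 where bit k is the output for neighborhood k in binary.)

83

position 4: 111 → 0  (bit 7 = 0)
position 6: 110 → 1  (bit 6 = 1)
position 7: 101 → 0  (bit 5 = 0)
position 0: 100 → 1  (bit 4 = 1)
position 3: 011 → 0  (bit 3 = 0)
position 8: 010 → 0  (bit 2 = 0)
position 2: 001 → 1  (bit 1 = 1)
position 1: 000 → 1  (bit 0 = 1)
bits b7..b0 = 01010011 = 83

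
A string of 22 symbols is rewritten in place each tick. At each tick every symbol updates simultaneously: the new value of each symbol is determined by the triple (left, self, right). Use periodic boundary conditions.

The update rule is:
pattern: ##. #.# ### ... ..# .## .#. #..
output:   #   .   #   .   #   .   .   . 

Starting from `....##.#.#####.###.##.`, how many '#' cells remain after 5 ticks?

3

...#.#....####..##..#.
..#......#.###.#.#.#..
.#......#...##........
#......#...#.#........
......#...#..........#
count of #: 3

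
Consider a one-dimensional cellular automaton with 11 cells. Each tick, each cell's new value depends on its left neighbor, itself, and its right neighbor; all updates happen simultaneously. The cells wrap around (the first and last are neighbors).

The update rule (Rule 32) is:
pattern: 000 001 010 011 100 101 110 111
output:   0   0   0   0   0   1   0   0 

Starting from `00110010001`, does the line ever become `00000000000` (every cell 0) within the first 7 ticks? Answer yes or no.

00000000000
all cells are 0 at tick 1

yes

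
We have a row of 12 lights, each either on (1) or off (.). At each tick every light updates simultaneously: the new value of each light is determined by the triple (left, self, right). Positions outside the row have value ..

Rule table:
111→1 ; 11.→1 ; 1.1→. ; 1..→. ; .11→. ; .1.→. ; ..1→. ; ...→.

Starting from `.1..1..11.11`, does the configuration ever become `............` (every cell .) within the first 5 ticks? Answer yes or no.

........1..1
............
all cells are . at tick 2

yes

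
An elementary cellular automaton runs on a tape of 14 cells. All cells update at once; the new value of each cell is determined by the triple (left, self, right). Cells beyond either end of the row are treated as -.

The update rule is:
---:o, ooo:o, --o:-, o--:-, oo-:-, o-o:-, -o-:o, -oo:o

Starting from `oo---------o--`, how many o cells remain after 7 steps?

o--ooooooo-o-o
o--oooooo--o-o
o--ooooo---o-o
o--oooo--o-o-o
o--ooo---o-o-o
o--oo--o-o-o-o
o--o---o-o-o-o
count of o: 6

6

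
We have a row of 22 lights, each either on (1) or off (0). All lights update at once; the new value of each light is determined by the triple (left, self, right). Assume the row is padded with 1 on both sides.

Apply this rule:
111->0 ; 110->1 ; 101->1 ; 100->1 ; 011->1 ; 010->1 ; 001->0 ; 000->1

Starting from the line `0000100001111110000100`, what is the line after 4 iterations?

iteration 1: 1110111101000011110110
iteration 2: 0011100111111010011111
iteration 3: 1010110100001111010000
iteration 4: 1111111111101001111110

1111111111101001111110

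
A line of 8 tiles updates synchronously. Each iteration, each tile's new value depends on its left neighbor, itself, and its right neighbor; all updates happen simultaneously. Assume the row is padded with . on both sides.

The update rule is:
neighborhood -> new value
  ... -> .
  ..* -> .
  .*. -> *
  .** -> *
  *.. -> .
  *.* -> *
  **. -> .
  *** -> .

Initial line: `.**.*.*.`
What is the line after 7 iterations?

iteration 1: .*.****.
iteration 2: .***....
iteration 3: .*......
iteration 4: .*......  (fixed point — unchanged through iteration 7)

.*......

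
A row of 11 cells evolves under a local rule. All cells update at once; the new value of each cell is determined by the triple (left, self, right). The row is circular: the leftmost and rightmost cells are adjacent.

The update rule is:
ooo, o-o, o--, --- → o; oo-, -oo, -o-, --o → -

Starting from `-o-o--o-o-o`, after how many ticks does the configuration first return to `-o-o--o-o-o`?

11

o-o-o--o-o-
-o-o-o--o-o
o-o-o-o--o-
-o-o-o-o--o
o-o-o-o-o--
-o-o-o-o-o-
--o-o-o-o-o
o--o-o-o-o-
-o--o-o-o-o
o-o--o-o-o-
-o-o--o-o-o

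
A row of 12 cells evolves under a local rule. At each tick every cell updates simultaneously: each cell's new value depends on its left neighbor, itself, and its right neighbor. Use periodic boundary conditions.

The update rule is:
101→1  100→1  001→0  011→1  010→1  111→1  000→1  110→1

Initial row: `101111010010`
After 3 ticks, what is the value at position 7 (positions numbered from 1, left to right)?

111111111011
111111111111
111111111111
position 7 holds 1

1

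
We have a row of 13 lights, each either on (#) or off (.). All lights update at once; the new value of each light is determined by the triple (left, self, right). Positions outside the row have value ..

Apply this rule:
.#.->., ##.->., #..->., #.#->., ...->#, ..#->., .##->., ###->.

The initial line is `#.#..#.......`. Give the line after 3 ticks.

.......######

tick 1: .......######
tick 2: ######.......
tick 3: .......######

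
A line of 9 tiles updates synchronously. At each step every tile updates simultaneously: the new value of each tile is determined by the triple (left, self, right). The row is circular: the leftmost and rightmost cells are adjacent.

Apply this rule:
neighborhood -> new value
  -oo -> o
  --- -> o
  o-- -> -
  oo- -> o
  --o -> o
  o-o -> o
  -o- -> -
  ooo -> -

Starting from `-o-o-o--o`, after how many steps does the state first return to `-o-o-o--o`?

9

step 1: o-o-o--o-
step 2: -o-o--o-o
step 3: o-o--o-o-
step 4: -o--o-o-o
step 5: o--o-o-o-
step 6: --o-o-o-o
step 7: -o-o-o-o-
step 8: o-o-o-o--
step 9: -o-o-o--o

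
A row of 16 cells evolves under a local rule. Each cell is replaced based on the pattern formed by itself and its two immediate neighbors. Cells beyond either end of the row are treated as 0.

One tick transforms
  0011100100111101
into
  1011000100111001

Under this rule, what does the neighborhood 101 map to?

0

At position 14 the neighborhood is 101; the next row has 0 there.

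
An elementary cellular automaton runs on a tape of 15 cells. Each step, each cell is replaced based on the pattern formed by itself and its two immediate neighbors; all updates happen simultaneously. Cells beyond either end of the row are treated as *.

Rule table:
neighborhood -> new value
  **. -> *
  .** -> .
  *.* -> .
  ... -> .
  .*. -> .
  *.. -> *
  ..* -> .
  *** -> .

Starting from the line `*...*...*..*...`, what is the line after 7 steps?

**...*...*..*..
.**...*...*..*.
..**...*...*...
*..**...*...*..
**..**...*...*.
.**..**...*....
..**..**...*...

..**..**...*...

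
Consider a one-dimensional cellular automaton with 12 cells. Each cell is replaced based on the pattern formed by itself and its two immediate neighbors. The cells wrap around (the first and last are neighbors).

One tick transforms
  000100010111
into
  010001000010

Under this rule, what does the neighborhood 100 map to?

At position 0 the neighborhood is 100; the next row has 0 there.

0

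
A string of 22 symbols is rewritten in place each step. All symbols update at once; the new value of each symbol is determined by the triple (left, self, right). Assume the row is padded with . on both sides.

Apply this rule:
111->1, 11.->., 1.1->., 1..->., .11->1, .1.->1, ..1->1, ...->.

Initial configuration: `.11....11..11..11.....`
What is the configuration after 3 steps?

1...11..11..11........

11....11..11..11......
1....11..11..11.......
1...11..11..11........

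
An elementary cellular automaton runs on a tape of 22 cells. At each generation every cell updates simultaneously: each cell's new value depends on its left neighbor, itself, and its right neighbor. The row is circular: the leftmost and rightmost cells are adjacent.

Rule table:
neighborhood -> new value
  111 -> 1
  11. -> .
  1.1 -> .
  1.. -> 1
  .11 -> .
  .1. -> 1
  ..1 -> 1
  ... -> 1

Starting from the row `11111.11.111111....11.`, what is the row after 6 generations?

..1.111111..11111.....

generation 1: .111......1111.1111...
generation 2: 1.1.111111.11...11.111
generation 3: ..1..1111....111....11
generation 4: 11111.11.1111.1.1111..
generation 5: .111......11..1..11.11
generation 6: ..1.111111..11111.....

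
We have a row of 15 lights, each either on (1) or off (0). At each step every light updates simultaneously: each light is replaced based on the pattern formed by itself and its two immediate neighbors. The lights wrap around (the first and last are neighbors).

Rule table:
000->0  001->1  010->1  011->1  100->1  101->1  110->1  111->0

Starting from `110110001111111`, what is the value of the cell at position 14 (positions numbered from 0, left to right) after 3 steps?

011111011000000
110001111100000
111011000110001
position 14 holds 1

1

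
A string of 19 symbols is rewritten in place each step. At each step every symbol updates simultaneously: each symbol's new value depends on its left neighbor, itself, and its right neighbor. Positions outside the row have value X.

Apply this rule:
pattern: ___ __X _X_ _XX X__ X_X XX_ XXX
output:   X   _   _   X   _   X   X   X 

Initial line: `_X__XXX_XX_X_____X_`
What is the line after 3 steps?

X___XXXXXXX__XXX__X
X_X_XXXXXXX__XXX__X
XX_XXXXXXXX__XXX__X

XX_XXXXXXXX__XXX__X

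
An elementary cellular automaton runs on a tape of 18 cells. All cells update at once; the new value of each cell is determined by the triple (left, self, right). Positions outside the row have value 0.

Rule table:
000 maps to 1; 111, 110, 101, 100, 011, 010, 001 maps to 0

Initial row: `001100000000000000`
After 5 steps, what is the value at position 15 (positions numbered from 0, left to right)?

1

100001111111111111
001100000000000000  (repeats step 0; period 2)
step 5: 100001111111111111
position 15 holds 1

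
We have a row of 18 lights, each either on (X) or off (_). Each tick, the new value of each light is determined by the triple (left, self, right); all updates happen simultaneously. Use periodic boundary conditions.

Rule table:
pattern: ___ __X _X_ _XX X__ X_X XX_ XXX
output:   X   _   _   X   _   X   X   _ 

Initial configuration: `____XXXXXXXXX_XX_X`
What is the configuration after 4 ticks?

tick 1: _XX_X_______XXXXX_
tick 2: _XXX__XXXXX_X___X_
tick 3: _X_X__X___XX__X___
tick 4: __X_____X_XX____XX

__X_____X_XX____XX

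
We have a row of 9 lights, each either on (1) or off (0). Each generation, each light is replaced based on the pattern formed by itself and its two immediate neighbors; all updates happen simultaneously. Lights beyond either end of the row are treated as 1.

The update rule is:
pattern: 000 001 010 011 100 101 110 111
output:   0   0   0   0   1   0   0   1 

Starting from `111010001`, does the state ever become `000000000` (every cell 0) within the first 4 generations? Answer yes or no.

generation 1: 110001000
generation 2: 101000100
generation 3: 000100010
generation 4: 100010000
generation 4 is 100010000, still not uniform 0

no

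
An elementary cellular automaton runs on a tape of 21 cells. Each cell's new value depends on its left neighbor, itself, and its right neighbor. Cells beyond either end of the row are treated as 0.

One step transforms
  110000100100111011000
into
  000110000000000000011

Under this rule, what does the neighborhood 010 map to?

At position 6 the neighborhood is 010; the next row has 0 there.

0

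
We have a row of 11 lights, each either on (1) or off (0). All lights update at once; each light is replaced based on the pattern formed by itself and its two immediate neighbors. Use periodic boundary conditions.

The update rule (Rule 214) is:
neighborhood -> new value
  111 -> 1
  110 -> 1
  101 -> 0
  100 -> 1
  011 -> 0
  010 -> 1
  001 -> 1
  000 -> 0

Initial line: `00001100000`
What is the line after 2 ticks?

00110011000

tick 1: 00010110000
tick 2: 00110011000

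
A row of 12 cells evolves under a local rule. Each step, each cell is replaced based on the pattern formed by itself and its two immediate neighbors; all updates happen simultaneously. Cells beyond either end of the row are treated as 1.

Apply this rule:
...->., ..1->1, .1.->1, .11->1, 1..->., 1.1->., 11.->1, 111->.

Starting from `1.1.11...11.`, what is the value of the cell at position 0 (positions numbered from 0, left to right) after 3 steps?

step 1: 1.1.11..111.
step 2: 1.1.11.11.1.
step 3: 1.1.11.11.1.
position 0 holds 1

1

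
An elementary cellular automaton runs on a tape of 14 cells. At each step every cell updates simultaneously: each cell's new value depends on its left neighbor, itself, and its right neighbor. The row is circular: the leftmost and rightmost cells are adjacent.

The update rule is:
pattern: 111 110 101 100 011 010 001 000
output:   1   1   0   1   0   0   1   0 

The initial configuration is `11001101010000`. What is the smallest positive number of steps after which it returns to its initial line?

step 1: 01110100001001
step 2: 00110010010110
step 3: 01011101100011
step 4: 00001100110101
step 5: 10010111010000
step 6: 01100011001001
step 7: 00110101110110
step 8: 01010000110011
step 9: 00001001011101
step 10: 10010110001100
step 11: 01100011010111
step 12: 00110101000011
step 13: 11010000100101
step 14: 11001001011000
step 15: 01110110001101
step 16: 00110011010100
step 17: 01011101000010
step 18: 10001100100101
step 19: 11010111011000
step 20: 01000011001101
step 21: 00100101110100
step 22: 01011000110010
step 23: 10001101011101
step 24: 11010100001100
step 25: 01000010010111
step 26: 00100101100011
step 27: 11011000110101
step 28: 11001101010000

28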